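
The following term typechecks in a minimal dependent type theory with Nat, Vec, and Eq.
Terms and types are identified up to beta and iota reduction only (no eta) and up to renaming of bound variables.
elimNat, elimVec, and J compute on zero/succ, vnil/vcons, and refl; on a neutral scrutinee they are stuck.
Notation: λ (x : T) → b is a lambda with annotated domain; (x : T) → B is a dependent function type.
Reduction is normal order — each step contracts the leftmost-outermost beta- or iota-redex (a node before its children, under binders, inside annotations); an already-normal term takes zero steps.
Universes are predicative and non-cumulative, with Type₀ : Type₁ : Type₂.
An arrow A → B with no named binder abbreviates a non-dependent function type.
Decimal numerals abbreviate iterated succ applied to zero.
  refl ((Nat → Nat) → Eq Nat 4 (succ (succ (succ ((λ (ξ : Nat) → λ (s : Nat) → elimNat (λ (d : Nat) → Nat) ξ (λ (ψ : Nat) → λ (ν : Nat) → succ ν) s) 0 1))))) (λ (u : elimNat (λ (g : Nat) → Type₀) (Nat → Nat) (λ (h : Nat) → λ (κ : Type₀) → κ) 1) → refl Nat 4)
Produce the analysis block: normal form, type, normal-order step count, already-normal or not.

normal form:
  refl ((Nat → Nat) → Eq Nat 4 4) (λ (ξ : Nat → Nat) → refl Nat 4)
type:
  Eq ((Nat → Nat) → Eq Nat 4 4) (λ (ξ : Nat → Nat) → refl Nat 4) (λ (s : Nat → Nat) → refl Nat 4)
steps to reach normal form (normal order): 10
started in normal form: no
first contracted redex: a beta-redex


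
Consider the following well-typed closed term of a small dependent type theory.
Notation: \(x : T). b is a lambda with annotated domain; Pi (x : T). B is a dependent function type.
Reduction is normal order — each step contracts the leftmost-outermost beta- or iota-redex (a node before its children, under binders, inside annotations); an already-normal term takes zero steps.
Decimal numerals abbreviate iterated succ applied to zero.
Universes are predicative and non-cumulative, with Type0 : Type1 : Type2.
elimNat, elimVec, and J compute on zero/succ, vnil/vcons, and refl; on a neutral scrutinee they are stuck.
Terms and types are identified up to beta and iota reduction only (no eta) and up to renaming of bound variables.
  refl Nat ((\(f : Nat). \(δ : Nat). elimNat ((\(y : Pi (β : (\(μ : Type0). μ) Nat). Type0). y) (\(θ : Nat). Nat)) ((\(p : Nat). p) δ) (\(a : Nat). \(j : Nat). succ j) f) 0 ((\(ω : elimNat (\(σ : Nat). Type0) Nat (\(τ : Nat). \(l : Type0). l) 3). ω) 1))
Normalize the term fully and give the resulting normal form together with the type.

normal form:
  refl Nat 1
the term's type:
  Eq Nat 1 1


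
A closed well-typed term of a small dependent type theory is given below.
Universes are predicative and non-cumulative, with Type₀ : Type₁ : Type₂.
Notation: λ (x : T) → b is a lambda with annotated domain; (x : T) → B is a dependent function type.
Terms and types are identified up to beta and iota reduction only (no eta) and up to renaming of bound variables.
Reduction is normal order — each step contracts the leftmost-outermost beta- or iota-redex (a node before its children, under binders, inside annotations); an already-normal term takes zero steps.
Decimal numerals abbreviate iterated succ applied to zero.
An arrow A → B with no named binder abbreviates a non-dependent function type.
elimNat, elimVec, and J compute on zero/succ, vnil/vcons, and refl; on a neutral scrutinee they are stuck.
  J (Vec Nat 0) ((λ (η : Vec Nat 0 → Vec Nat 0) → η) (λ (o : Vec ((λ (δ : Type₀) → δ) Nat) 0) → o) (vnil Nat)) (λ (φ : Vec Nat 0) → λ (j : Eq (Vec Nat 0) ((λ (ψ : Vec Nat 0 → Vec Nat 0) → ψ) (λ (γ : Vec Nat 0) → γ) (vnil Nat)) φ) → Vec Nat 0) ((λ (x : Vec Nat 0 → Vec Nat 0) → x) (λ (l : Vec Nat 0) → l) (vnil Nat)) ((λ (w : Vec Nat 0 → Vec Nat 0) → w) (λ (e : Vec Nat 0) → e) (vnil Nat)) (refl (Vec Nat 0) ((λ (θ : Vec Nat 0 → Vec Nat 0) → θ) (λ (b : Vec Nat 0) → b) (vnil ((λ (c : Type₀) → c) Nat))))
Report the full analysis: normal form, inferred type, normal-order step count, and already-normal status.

normal form:
  vnil Nat
inferred type:
  Vec Nat 0
reduction steps (normal order): 3
started in normal form: no
first contracted redex: a J iota-redex


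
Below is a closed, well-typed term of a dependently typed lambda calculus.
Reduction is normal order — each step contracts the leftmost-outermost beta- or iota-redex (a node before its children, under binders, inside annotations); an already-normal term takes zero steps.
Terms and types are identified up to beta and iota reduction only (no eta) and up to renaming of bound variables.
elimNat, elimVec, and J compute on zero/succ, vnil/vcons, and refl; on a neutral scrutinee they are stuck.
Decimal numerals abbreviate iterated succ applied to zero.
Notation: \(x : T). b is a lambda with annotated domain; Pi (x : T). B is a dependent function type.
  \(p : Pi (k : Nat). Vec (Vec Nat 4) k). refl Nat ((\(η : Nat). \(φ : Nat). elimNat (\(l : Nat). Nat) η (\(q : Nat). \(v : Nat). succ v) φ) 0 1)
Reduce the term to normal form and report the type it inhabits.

resulting normal form:
  \(p : Pi (k : Nat). Vec (Vec Nat 4) k). refl Nat 1
inferred type:
  Pi (p : Pi (k : Nat). Vec (Vec Nat 4) k). Eq Nat 1 1
observation: 6 normal-order steps separate the term from its normal form.


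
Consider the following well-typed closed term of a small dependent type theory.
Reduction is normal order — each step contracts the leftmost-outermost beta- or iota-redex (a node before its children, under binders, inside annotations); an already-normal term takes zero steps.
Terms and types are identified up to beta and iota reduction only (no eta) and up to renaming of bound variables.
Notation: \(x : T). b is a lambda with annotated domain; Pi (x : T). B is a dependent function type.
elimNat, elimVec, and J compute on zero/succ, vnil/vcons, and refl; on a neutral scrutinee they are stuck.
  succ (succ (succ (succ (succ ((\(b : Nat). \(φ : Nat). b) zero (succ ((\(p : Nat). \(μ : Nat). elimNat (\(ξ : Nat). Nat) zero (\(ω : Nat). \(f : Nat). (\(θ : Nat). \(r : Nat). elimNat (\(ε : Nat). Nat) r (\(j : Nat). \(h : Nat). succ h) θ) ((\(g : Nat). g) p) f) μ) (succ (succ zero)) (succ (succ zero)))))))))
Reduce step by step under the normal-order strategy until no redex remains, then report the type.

normal-order reduction:
  succ (succ (succ (succ (succ ((\(b : Nat). \(φ : Nat). b) zero (succ ((\(p : Nat). \(μ : Nat). elimNat (\(ξ : Nat). Nat) zero (\(ω : Nat). \(f : Nat). (\(θ : Nat). \(r : Nat). elimNat (\(ε : Nat). Nat) r (\(j : Nat). \(h : Nat). succ h) θ) ((\(g : Nat). g) p) f) μ) (succ (succ zero)) (succ (succ zero)))))))))
  ~> succ (succ (succ (succ (succ ((\(b : Nat). zero) (succ ((\(φ : Nat). \(p : Nat). elimNat (\(μ : Nat). Nat) zero (\(ξ : Nat). \(ω : Nat). (\(f : Nat). \(θ : Nat). elimNat (\(r : Nat). Nat) θ (\(ε : Nat). \(j : Nat). succ j) f) ((\(h : Nat). h) φ) ω) p) (succ (succ zero)) (succ (succ zero)))))))))
  ~> succ (succ (succ (succ (succ zero))))
type:
  Nat


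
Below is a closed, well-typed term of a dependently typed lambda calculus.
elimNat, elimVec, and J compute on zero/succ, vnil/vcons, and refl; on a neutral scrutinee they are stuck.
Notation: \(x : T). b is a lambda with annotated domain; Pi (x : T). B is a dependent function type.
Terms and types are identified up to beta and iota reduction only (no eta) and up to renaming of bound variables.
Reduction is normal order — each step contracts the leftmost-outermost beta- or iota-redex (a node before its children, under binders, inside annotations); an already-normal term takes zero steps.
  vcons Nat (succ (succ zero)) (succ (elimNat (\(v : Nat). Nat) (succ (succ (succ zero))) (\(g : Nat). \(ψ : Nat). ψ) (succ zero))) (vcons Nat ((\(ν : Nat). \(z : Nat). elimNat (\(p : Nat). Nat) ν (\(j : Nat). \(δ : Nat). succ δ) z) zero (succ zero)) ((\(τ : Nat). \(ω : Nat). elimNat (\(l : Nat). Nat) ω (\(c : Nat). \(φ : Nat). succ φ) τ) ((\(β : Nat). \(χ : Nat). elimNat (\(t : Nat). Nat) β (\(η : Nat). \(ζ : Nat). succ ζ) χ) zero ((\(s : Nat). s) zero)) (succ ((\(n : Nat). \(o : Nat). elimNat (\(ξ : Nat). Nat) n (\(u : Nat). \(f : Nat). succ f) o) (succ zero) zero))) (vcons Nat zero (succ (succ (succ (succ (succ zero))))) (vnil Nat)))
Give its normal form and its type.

reduced normal form:
  vcons Nat (succ (succ zero)) (succ (succ (succ (succ zero)))) (vcons Nat (succ zero) (succ (succ zero)) (vcons Nat zero (succ (succ (succ (succ (succ zero))))) (vnil Nat)))
the term's type:
  Vec Nat (succ (succ (succ zero)))
observation: the leftmost-outermost redex is an elimNat iota-redex, and normalization takes 20 steps.


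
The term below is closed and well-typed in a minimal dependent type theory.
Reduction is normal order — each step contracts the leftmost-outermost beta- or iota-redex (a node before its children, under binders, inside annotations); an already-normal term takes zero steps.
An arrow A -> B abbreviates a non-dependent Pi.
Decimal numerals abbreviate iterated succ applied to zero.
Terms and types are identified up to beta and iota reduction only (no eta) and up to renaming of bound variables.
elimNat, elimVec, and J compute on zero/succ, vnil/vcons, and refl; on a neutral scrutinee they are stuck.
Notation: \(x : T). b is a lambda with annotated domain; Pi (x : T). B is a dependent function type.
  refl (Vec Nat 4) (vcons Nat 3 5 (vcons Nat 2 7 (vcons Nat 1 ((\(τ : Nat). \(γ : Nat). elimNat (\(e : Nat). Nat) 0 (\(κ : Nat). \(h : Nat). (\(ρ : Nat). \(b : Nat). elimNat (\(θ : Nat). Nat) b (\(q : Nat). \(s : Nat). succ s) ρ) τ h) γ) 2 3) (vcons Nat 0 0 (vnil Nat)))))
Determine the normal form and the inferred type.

resulting normal form:
  refl (Vec Nat 4) (vcons Nat 3 5 (vcons Nat 2 7 (vcons Nat 1 6 (vcons Nat 0 0 (vnil Nat)))))
the term's type:
  Eq (Vec Nat 4) (vcons Nat 3 5 (vcons Nat 2 7 (vcons Nat 1 6 (vcons Nat 0 0 (vnil Nat))))) (vcons Nat 3 5 (vcons Nat 2 7 (vcons Nat 1 6 (vcons Nat 0 0 (vnil Nat)))))


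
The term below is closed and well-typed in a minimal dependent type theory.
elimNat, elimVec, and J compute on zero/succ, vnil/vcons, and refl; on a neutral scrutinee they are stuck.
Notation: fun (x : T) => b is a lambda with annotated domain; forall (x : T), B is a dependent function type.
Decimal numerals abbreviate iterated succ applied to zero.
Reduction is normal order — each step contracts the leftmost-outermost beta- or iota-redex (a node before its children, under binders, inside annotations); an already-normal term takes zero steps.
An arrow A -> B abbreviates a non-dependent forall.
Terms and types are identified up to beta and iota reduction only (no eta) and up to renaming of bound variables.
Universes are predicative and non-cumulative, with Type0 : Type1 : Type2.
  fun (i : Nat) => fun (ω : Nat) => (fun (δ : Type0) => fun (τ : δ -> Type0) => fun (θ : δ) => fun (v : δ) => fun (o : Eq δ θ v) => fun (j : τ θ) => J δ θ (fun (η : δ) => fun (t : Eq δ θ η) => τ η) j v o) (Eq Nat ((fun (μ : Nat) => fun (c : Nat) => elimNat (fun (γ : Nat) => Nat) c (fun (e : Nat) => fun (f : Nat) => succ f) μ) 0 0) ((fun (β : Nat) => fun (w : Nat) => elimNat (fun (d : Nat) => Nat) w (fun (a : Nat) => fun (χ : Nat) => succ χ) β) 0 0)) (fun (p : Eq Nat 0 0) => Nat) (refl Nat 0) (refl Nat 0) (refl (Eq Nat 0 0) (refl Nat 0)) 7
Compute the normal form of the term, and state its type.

normal form:
  fun (i : Nat) => fun (ω : Nat) => 7
inferred type:
  Nat -> Nat -> Nat
observation: contracting a beta-redex first, the term normalizes in 7 steps.


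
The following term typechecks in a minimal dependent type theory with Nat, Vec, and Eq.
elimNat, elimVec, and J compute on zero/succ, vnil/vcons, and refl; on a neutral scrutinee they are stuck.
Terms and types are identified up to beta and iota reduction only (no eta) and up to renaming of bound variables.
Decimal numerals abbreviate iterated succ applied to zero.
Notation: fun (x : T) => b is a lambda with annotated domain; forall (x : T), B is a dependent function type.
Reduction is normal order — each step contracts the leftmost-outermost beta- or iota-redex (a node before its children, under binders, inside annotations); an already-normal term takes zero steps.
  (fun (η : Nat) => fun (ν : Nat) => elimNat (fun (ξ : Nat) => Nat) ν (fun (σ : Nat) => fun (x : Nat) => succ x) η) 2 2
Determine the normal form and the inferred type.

reduced normal form:
  4
the term's type:
  Nat
observation: reduction starts at a beta-redex, and 9 normal-order steps reach the normal form.


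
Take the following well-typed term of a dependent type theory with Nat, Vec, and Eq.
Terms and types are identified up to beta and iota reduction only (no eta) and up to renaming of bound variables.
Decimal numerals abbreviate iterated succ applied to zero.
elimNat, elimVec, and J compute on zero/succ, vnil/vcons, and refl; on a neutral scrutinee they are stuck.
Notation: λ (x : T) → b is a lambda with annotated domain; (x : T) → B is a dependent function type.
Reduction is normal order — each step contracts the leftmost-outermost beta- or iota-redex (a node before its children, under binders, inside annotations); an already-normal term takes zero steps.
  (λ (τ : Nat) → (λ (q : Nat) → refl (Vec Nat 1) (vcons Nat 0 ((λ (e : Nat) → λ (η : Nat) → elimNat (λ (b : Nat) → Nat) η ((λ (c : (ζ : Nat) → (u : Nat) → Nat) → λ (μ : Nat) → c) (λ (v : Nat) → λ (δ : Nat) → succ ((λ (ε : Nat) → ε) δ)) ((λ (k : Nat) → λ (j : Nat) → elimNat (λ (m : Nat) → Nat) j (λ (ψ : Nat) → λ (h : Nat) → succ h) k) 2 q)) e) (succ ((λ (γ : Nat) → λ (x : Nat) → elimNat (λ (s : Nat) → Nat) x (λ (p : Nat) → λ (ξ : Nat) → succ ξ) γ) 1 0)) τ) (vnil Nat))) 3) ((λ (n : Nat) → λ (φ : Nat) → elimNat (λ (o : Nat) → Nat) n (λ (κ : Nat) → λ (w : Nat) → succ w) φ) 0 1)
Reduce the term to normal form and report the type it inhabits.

reduced normal form:
  refl (Vec Nat 1) (vcons Nat 0 3 (vnil Nat))
inferred type:
  Eq (Vec Nat 1) (vcons Nat 0 3 (vnil Nat)) (vcons Nat 0 3 (vnil Nat))
observation: the term reaches its normal form after 29 normal-order steps.


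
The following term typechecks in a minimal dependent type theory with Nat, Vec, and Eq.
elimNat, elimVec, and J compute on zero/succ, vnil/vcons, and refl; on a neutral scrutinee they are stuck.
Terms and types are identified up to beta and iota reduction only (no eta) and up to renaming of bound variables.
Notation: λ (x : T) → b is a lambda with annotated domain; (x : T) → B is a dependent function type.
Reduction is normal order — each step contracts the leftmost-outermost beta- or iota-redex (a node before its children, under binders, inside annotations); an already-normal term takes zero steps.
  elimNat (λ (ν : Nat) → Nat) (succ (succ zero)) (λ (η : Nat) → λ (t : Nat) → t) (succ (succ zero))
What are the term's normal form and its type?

resulting normal form:
  succ (succ zero)
inferred type:
  Nat
observation: the first redex contracted is an elimNat iota-redex; the normal form is reached in 7 normal-order steps.


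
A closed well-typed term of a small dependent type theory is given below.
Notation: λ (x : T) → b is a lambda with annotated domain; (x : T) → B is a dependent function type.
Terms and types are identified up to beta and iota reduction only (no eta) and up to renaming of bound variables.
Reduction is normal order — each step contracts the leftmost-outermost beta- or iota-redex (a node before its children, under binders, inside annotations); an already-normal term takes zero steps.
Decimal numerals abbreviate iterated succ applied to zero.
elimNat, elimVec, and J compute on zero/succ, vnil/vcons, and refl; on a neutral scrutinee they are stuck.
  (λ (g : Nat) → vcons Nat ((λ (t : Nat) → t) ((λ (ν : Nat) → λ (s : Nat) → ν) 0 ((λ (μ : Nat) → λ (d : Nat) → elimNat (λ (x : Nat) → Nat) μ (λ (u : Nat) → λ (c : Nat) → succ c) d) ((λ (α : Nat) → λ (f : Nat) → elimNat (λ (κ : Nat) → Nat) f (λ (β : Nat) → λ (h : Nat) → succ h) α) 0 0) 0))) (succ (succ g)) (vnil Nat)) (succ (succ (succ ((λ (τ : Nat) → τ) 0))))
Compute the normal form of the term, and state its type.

reduced normal form:
  vcons Nat 0 5 (vnil Nat)
the term's type:
  Vec Nat 1
observation: the term reaches its normal form after 5 normal-order steps.


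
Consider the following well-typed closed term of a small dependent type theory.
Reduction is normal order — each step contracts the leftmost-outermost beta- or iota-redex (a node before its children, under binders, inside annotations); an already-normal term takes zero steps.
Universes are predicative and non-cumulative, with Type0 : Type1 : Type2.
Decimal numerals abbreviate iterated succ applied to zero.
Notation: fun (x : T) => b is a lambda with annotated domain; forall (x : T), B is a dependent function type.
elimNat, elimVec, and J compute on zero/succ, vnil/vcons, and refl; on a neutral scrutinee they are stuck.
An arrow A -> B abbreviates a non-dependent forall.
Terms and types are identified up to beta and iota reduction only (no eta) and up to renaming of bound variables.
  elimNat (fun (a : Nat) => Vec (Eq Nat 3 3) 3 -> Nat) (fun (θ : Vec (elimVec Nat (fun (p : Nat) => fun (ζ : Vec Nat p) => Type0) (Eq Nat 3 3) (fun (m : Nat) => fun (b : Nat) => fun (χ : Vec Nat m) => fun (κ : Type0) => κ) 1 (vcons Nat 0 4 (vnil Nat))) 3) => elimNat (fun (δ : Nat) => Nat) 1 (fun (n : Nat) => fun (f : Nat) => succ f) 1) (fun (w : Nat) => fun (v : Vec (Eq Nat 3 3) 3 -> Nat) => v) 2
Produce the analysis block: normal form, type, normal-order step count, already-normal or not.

normal form:
  fun (a : Vec (Eq Nat 3 3) 3) => 2
the term's type:
  Vec (Eq Nat 3 3) 3 -> Nat
normal-order step count: 17
already normal: no
first contracted redex: an elimNat iota-redex


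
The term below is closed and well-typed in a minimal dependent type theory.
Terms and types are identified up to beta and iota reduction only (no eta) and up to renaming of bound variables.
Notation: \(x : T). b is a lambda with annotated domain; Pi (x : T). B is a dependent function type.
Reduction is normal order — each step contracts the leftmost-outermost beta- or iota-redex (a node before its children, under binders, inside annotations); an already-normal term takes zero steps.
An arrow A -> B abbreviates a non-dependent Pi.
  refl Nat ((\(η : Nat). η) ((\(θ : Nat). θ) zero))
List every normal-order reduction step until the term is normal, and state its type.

normal-order reduction sequence:
  refl Nat ((\(η : Nat). η) ((\(θ : Nat). θ) zero))
  ~> refl Nat ((\(η : Nat). η) zero)
  ~> refl Nat zero
the term's type:
  Eq Nat zero zero


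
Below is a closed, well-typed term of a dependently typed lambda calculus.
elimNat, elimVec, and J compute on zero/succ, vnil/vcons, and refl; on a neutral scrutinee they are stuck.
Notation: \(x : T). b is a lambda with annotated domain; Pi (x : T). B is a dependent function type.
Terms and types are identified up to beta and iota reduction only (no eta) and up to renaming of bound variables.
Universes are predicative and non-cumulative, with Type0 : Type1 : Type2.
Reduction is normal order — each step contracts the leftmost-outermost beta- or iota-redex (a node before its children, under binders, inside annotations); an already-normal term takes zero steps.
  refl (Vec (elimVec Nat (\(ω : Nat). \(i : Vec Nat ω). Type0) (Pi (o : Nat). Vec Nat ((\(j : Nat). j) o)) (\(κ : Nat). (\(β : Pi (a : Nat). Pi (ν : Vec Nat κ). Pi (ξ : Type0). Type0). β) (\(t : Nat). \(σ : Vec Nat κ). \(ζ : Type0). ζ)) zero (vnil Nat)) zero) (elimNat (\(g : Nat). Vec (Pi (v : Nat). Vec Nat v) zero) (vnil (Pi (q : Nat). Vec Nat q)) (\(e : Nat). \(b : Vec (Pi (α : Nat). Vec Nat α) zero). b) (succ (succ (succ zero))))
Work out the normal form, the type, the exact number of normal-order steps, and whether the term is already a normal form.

reduced normal form:
  refl (Vec (Pi (ω : Nat). Vec Nat ω) zero) (vnil (Pi (i : Nat). Vec Nat i))
inferred type:
  Eq (Vec (Pi (ω : Nat). Vec Nat ω) zero) (vnil (Pi (i : Nat). Vec Nat i)) (vnil (Pi (o : Nat). Vec Nat o))
normal-order step count: 12
already normal: no
first redex: an elimVec iota-redex


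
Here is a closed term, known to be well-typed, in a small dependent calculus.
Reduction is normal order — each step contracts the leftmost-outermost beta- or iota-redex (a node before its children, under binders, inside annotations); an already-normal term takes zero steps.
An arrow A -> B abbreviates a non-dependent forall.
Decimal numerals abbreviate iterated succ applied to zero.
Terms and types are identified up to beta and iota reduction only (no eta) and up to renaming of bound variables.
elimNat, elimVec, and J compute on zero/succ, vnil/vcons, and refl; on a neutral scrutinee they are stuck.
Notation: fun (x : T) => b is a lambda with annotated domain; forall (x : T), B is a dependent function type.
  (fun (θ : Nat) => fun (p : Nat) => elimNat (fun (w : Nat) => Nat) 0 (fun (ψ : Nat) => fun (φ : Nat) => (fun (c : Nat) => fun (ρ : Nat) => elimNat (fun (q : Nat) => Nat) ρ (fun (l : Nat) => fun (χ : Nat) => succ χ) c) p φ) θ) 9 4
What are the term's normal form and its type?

resulting normal form:
  36
the term's type:
  Nat
observation: contracting a beta-redex first, the term normalizes in 165 steps.


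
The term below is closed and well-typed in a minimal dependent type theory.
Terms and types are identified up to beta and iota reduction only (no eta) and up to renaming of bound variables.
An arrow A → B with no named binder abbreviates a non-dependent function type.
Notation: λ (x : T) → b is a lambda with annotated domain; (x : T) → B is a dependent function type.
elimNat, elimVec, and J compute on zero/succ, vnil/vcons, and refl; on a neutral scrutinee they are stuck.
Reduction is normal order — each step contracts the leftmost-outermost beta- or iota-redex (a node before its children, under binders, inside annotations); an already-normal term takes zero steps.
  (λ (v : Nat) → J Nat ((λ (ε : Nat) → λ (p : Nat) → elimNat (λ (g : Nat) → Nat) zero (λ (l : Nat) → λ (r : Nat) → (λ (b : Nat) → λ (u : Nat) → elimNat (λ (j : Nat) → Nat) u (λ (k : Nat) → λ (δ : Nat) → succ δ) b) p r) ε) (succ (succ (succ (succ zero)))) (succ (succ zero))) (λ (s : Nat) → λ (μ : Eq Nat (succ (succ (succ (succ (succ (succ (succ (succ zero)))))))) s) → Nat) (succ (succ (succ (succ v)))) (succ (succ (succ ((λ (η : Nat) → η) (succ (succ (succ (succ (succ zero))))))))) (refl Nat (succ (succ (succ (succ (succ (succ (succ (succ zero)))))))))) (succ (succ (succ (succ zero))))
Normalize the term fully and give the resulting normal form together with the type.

resulting normal form:
  succ (succ (succ (succ (succ (succ (succ (succ zero)))))))
the term's type:
  Nat


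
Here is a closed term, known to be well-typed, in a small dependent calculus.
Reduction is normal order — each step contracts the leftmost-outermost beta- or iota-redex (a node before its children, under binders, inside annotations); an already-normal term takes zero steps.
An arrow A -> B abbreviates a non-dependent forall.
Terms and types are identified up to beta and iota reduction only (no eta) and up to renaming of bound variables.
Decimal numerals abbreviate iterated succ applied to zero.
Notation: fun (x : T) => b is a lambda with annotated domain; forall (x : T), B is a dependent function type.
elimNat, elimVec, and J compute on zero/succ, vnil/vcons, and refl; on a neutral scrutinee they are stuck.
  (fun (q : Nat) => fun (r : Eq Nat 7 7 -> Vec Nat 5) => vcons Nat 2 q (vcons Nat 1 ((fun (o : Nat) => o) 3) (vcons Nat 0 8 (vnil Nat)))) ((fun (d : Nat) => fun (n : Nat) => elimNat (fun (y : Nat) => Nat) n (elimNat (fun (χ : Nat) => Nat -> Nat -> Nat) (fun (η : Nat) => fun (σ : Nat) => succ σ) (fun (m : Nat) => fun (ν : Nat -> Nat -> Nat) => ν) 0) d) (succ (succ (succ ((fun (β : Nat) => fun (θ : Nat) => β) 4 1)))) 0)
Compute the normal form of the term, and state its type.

reduced normal form:
  fun (q : Eq Nat 7 7 -> Vec Nat 5) => vcons Nat 2 7 (vcons Nat 1 3 (vcons Nat 0 8 (vnil Nat)))
the term's type:
  (Eq Nat 7 7 -> Vec Nat 5) -> Vec Nat 3
observation: normalization takes exactly 32 steps under the normal-order strategy.


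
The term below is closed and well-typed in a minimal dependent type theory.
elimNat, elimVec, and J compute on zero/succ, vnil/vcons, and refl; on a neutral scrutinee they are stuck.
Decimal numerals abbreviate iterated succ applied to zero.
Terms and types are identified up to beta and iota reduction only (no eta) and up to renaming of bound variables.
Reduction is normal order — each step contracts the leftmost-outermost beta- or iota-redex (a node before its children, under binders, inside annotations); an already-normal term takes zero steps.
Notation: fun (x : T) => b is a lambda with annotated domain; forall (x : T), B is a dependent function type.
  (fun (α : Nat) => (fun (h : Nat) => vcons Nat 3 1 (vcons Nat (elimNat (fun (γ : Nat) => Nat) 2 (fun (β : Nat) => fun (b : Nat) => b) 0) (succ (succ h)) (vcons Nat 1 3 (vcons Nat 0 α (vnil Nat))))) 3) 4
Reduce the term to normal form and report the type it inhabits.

resulting normal form:
  vcons Nat 3 1 (vcons Nat 2 5 (vcons Nat 1 3 (vcons Nat 0 4 (vnil Nat))))
inferred type:
  Vec Nat 4


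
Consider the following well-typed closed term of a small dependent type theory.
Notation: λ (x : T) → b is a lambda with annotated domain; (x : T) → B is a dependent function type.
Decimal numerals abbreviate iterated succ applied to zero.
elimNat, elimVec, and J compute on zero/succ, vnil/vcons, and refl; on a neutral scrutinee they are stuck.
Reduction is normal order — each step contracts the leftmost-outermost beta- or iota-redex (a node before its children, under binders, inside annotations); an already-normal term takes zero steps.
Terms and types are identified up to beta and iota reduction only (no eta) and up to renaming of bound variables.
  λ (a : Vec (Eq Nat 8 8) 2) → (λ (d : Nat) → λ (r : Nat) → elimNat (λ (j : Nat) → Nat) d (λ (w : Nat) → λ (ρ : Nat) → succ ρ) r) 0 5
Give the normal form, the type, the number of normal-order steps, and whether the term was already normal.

resulting normal form:
  λ (a : Vec (Eq Nat 8 8) 2) → 5
inferred type:
  (a : Vec (Eq Nat 8 8) 2) → Nat
reduction steps (normal order): 18
term was already normal: no
first redex: a beta-redex


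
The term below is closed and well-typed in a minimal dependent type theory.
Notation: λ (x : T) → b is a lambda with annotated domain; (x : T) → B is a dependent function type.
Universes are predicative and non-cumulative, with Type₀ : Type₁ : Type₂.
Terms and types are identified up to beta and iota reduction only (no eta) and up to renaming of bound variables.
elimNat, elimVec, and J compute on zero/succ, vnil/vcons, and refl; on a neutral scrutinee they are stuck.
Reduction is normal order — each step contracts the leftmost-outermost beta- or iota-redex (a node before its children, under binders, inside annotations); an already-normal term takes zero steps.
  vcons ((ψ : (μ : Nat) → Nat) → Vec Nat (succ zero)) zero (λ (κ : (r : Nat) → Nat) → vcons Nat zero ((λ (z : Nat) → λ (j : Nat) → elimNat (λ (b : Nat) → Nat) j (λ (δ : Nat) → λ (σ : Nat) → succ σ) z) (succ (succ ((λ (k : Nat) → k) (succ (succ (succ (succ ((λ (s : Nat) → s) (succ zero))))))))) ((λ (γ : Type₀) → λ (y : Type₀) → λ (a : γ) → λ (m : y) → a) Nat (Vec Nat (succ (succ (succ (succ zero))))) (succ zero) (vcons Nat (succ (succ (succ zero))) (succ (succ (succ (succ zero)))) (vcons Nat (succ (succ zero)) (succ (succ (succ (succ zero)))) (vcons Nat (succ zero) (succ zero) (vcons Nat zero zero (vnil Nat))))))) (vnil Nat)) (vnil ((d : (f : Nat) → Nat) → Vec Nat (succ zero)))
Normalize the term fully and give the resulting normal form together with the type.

normal form:
  vcons ((ψ : (μ : Nat) → Nat) → Vec Nat (succ zero)) zero (λ (κ : (r : Nat) → Nat) → vcons Nat zero (succ (succ (succ (succ (succ (succ (succ (succ zero)))))))) (vnil Nat)) (vnil ((z : (j : Nat) → Nat) → Vec Nat (succ zero)))
the term's type:
  Vec ((ψ : (μ : Nat) → Nat) → Vec Nat (succ zero)) (succ zero)
observation: contracting a beta-redex first, the term normalizes in 30 steps.


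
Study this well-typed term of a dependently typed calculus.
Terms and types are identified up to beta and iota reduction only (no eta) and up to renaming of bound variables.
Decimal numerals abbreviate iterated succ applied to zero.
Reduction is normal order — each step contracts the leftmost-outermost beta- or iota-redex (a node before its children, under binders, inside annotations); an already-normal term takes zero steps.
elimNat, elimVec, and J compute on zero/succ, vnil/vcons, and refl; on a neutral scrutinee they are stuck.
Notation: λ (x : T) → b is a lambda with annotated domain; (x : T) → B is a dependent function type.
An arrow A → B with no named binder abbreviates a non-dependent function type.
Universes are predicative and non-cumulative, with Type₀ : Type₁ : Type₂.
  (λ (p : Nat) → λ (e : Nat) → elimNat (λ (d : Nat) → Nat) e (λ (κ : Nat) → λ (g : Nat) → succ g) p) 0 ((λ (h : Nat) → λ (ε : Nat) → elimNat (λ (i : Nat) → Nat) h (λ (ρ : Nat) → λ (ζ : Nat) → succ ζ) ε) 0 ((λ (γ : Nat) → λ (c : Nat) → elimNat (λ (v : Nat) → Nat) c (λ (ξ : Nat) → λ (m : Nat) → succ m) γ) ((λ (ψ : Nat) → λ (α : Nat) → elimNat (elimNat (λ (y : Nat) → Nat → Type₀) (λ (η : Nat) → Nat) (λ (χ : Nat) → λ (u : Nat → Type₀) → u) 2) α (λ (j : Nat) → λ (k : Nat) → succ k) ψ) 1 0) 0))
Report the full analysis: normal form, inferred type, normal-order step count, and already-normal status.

resulting normal form:
  1
inferred type:
  Nat
steps to reach normal form (normal order): 21
term was already normal: no
first contracted redex: a beta-redex


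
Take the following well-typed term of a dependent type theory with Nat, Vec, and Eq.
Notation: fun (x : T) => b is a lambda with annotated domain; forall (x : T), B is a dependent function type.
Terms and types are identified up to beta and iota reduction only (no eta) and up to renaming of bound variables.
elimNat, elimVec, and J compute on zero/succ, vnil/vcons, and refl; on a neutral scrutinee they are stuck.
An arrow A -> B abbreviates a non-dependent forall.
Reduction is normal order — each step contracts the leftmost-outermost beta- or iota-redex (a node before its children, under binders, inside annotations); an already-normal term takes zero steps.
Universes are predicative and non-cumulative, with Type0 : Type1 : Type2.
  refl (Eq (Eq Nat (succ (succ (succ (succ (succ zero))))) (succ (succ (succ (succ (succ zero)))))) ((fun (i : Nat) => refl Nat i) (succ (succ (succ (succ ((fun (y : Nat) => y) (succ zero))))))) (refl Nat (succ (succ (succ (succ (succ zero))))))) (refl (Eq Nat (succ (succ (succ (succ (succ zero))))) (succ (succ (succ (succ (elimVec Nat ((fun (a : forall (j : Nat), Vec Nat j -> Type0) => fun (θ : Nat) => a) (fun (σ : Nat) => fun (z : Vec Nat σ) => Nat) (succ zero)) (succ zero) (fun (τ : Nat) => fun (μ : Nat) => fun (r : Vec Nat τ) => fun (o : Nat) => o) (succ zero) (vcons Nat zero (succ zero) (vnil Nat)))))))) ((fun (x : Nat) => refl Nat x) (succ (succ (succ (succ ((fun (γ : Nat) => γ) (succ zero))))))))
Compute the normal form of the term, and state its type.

normal form:
  refl (Eq (Eq Nat (succ (succ (succ (succ (succ zero))))) (succ (succ (succ (succ (succ zero)))))) (refl Nat (succ (succ (succ (succ (succ zero)))))) (refl Nat (succ (succ (succ (succ (succ zero))))))) (refl (Eq Nat (succ (succ (succ (succ (succ zero))))) (succ (succ (succ (succ (succ zero)))))) (refl Nat (succ (succ (succ (succ (succ zero)))))))
type:
  Eq (Eq (Eq Nat (succ (succ (succ (succ (succ zero))))) (succ (succ (succ (succ (succ zero)))))) (refl Nat (succ (succ (succ (succ (succ zero)))))) (refl Nat (succ (succ (succ (succ (succ zero))))))) (refl (Eq Nat (succ (succ (succ (succ (succ zero))))) (succ (succ (succ (succ (succ zero)))))) (refl Nat (succ (succ (succ (succ (succ zero))))))) (refl (Eq Nat (succ (succ (succ (succ (succ zero))))) (succ (succ (succ (succ (succ zero)))))) (refl Nat (succ (succ (succ (succ (succ zero)))))))


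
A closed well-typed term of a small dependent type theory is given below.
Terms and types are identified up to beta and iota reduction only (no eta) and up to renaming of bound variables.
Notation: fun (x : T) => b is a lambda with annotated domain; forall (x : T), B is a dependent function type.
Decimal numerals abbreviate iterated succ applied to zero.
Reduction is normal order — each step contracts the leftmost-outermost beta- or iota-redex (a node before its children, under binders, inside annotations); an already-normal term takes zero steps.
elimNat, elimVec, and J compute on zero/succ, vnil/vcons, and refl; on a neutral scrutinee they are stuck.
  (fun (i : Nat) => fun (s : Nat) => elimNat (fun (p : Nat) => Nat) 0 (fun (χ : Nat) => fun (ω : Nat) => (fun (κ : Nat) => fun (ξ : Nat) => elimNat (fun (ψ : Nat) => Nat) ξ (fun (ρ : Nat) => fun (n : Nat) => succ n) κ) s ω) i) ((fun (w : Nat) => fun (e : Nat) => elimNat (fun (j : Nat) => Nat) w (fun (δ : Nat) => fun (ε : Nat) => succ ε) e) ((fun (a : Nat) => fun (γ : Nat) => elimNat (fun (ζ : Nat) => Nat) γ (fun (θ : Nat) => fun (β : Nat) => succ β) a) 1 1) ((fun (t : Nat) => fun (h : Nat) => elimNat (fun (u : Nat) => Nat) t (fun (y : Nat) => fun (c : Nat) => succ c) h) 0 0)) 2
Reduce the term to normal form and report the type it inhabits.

normal form:
  4
type:
  Nat


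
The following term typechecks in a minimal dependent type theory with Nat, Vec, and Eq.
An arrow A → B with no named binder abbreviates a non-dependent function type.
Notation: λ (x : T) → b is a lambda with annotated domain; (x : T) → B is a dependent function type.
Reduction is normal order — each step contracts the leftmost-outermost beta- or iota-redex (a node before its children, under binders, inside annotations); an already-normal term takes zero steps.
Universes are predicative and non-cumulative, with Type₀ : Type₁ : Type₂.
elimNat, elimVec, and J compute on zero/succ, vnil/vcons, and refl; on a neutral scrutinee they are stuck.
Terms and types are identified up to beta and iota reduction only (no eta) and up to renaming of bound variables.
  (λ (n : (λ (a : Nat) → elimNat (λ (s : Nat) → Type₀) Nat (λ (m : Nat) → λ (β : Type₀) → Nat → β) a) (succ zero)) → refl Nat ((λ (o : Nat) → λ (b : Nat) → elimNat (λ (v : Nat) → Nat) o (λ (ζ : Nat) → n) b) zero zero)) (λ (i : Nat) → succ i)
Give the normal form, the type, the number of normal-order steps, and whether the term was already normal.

resulting normal form:
  refl Nat zero
type:
  Eq Nat zero zero
steps to reach normal form (normal order): 4
already normal: no
first redex: a beta-redex


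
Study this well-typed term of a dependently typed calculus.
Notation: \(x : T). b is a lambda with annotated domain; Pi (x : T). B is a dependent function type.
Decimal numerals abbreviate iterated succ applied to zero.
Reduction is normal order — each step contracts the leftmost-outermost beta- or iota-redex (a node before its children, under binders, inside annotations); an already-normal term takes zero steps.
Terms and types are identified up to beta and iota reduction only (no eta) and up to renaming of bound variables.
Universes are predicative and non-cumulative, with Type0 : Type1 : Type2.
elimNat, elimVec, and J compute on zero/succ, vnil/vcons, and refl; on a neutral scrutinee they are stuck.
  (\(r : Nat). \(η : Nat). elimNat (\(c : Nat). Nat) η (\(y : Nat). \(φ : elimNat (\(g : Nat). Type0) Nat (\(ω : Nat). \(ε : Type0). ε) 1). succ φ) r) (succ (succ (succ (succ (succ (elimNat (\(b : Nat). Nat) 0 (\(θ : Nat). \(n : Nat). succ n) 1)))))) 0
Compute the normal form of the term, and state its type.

normal form:
  6
the term's type:
  Nat
observation: the term reaches its normal form after 29 normal-order steps.


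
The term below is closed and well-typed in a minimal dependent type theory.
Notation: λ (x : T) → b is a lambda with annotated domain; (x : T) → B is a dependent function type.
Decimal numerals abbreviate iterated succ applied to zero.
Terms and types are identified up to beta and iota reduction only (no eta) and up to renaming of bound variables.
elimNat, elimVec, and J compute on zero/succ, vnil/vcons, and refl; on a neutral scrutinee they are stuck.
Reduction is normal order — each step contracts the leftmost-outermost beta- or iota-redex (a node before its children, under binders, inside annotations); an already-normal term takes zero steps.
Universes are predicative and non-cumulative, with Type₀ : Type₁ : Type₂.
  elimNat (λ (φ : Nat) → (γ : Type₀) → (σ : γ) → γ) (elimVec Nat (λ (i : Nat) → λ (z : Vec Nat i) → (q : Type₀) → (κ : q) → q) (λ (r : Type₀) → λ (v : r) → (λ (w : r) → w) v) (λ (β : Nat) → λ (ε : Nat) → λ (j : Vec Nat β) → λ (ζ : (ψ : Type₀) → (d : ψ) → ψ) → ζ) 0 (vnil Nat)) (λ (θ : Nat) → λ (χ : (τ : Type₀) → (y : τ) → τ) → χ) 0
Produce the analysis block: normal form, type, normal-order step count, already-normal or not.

resulting normal form:
  λ (φ : Type₀) → λ (γ : φ) → γ
type:
  (φ : Type₀) → (γ : φ) → φ
reduction steps (normal order): 3
already normal: no
first contracted redex: an elimNat iota-redex


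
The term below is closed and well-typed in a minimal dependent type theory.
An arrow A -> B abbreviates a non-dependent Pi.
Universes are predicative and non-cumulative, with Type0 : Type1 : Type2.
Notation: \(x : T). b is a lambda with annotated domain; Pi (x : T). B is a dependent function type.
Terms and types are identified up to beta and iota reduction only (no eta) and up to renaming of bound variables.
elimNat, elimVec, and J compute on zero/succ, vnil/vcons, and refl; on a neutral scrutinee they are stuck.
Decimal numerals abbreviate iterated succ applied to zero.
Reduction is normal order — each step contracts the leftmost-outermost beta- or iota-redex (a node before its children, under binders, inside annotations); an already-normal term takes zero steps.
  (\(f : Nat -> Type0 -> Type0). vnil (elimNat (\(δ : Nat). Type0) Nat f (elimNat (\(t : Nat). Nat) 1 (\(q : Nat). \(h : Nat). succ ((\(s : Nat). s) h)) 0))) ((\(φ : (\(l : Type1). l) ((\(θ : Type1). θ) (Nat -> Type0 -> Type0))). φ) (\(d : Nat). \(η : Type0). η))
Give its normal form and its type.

normal form:
  vnil Nat
type:
  Vec Nat 0


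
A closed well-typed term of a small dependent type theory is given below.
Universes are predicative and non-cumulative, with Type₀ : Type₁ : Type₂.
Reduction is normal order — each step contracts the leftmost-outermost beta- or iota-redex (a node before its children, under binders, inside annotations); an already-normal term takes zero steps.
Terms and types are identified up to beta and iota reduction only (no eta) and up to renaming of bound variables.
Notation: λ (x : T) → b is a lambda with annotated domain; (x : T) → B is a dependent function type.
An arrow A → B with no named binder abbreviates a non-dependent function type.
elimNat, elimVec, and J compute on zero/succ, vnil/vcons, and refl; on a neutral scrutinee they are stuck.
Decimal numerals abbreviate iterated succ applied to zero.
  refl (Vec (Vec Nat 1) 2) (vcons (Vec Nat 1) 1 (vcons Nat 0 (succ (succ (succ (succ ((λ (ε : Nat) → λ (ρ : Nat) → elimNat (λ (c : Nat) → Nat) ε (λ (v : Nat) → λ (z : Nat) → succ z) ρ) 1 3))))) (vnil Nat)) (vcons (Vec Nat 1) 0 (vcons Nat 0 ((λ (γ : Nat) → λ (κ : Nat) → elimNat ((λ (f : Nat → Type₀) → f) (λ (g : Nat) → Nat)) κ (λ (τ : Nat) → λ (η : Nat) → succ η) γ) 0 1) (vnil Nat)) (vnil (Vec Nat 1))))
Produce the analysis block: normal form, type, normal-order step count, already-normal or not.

normal form:
  refl (Vec (Vec Nat 1) 2) (vcons (Vec Nat 1) 1 (vcons Nat 0 8 (vnil Nat)) (vcons (Vec Nat 1) 0 (vcons Nat 0 1 (vnil Nat)) (vnil (Vec Nat 1))))
type:
  Eq (Vec (Vec Nat 1) 2) (vcons (Vec Nat 1) 1 (vcons Nat 0 8 (vnil Nat)) (vcons (Vec Nat 1) 0 (vcons Nat 0 1 (vnil Nat)) (vnil (Vec Nat 1)))) (vcons (Vec Nat 1) 1 (vcons Nat 0 8 (vnil Nat)) (vcons (Vec Nat 1) 0 (vcons Nat 0 1 (vnil Nat)) (vnil (Vec Nat 1))))
steps to reach normal form (normal order): 15
already normal: no
first contracted redex: a beta-redex
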